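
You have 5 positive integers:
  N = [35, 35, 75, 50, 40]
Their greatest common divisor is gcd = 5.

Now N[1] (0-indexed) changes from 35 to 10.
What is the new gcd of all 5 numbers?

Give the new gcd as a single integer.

Answer: 5

Derivation:
Numbers: [35, 35, 75, 50, 40], gcd = 5
Change: index 1, 35 -> 10
gcd of the OTHER numbers (without index 1): gcd([35, 75, 50, 40]) = 5
New gcd = gcd(g_others, new_val) = gcd(5, 10) = 5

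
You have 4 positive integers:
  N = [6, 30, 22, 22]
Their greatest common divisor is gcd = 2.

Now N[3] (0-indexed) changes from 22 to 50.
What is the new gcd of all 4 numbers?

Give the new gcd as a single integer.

Numbers: [6, 30, 22, 22], gcd = 2
Change: index 3, 22 -> 50
gcd of the OTHER numbers (without index 3): gcd([6, 30, 22]) = 2
New gcd = gcd(g_others, new_val) = gcd(2, 50) = 2

Answer: 2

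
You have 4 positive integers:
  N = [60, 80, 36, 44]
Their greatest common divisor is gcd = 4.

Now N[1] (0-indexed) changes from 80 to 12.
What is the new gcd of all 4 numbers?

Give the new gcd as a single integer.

Answer: 4

Derivation:
Numbers: [60, 80, 36, 44], gcd = 4
Change: index 1, 80 -> 12
gcd of the OTHER numbers (without index 1): gcd([60, 36, 44]) = 4
New gcd = gcd(g_others, new_val) = gcd(4, 12) = 4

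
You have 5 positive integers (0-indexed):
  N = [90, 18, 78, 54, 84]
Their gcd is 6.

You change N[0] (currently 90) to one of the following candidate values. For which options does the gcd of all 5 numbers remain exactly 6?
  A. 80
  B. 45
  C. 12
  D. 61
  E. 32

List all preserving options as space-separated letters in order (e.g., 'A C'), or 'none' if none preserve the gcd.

Answer: C

Derivation:
Old gcd = 6; gcd of others (without N[0]) = 6
New gcd for candidate v: gcd(6, v). Preserves old gcd iff gcd(6, v) = 6.
  Option A: v=80, gcd(6,80)=2 -> changes
  Option B: v=45, gcd(6,45)=3 -> changes
  Option C: v=12, gcd(6,12)=6 -> preserves
  Option D: v=61, gcd(6,61)=1 -> changes
  Option E: v=32, gcd(6,32)=2 -> changes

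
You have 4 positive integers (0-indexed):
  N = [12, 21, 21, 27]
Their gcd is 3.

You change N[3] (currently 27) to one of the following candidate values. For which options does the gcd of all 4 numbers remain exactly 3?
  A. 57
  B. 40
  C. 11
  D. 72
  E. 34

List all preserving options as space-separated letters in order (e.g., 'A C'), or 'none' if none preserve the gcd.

Answer: A D

Derivation:
Old gcd = 3; gcd of others (without N[3]) = 3
New gcd for candidate v: gcd(3, v). Preserves old gcd iff gcd(3, v) = 3.
  Option A: v=57, gcd(3,57)=3 -> preserves
  Option B: v=40, gcd(3,40)=1 -> changes
  Option C: v=11, gcd(3,11)=1 -> changes
  Option D: v=72, gcd(3,72)=3 -> preserves
  Option E: v=34, gcd(3,34)=1 -> changes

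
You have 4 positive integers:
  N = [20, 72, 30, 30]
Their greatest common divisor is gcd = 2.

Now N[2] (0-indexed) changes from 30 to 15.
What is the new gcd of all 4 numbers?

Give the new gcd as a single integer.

Answer: 1

Derivation:
Numbers: [20, 72, 30, 30], gcd = 2
Change: index 2, 30 -> 15
gcd of the OTHER numbers (without index 2): gcd([20, 72, 30]) = 2
New gcd = gcd(g_others, new_val) = gcd(2, 15) = 1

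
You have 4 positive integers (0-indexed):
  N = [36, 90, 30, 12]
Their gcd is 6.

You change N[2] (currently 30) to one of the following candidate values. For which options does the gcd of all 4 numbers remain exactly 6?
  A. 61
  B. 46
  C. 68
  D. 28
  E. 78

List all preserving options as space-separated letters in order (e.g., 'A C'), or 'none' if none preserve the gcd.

Answer: E

Derivation:
Old gcd = 6; gcd of others (without N[2]) = 6
New gcd for candidate v: gcd(6, v). Preserves old gcd iff gcd(6, v) = 6.
  Option A: v=61, gcd(6,61)=1 -> changes
  Option B: v=46, gcd(6,46)=2 -> changes
  Option C: v=68, gcd(6,68)=2 -> changes
  Option D: v=28, gcd(6,28)=2 -> changes
  Option E: v=78, gcd(6,78)=6 -> preserves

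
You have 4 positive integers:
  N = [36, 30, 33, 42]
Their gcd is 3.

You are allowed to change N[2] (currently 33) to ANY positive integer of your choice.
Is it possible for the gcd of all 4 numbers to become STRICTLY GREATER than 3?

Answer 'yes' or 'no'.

Answer: yes

Derivation:
Current gcd = 3
gcd of all OTHER numbers (without N[2]=33): gcd([36, 30, 42]) = 6
The new gcd after any change is gcd(6, new_value).
This can be at most 6.
Since 6 > old gcd 3, the gcd CAN increase (e.g., set N[2] = 6).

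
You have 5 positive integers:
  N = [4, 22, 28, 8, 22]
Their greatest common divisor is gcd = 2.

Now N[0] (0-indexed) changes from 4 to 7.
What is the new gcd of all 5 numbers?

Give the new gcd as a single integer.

Numbers: [4, 22, 28, 8, 22], gcd = 2
Change: index 0, 4 -> 7
gcd of the OTHER numbers (without index 0): gcd([22, 28, 8, 22]) = 2
New gcd = gcd(g_others, new_val) = gcd(2, 7) = 1

Answer: 1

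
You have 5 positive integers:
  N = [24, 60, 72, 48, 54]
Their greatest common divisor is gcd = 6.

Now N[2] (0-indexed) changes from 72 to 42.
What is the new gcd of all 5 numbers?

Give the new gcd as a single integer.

Answer: 6

Derivation:
Numbers: [24, 60, 72, 48, 54], gcd = 6
Change: index 2, 72 -> 42
gcd of the OTHER numbers (without index 2): gcd([24, 60, 48, 54]) = 6
New gcd = gcd(g_others, new_val) = gcd(6, 42) = 6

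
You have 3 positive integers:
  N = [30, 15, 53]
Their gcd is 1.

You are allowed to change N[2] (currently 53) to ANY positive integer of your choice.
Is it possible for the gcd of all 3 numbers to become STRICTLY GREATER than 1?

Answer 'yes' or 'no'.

Current gcd = 1
gcd of all OTHER numbers (without N[2]=53): gcd([30, 15]) = 15
The new gcd after any change is gcd(15, new_value).
This can be at most 15.
Since 15 > old gcd 1, the gcd CAN increase (e.g., set N[2] = 15).

Answer: yes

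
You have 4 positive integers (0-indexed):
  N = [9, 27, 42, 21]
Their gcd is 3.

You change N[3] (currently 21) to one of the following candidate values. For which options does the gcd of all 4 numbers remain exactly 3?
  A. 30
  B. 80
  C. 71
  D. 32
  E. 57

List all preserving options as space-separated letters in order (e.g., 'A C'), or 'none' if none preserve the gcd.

Answer: A E

Derivation:
Old gcd = 3; gcd of others (without N[3]) = 3
New gcd for candidate v: gcd(3, v). Preserves old gcd iff gcd(3, v) = 3.
  Option A: v=30, gcd(3,30)=3 -> preserves
  Option B: v=80, gcd(3,80)=1 -> changes
  Option C: v=71, gcd(3,71)=1 -> changes
  Option D: v=32, gcd(3,32)=1 -> changes
  Option E: v=57, gcd(3,57)=3 -> preserves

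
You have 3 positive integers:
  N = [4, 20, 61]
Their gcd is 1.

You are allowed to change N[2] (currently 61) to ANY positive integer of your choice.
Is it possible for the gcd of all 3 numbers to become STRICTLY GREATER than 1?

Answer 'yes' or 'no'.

Answer: yes

Derivation:
Current gcd = 1
gcd of all OTHER numbers (without N[2]=61): gcd([4, 20]) = 4
The new gcd after any change is gcd(4, new_value).
This can be at most 4.
Since 4 > old gcd 1, the gcd CAN increase (e.g., set N[2] = 4).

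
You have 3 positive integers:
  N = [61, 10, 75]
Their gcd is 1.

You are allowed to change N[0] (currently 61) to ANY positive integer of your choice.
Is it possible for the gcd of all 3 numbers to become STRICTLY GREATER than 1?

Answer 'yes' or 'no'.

Current gcd = 1
gcd of all OTHER numbers (without N[0]=61): gcd([10, 75]) = 5
The new gcd after any change is gcd(5, new_value).
This can be at most 5.
Since 5 > old gcd 1, the gcd CAN increase (e.g., set N[0] = 5).

Answer: yes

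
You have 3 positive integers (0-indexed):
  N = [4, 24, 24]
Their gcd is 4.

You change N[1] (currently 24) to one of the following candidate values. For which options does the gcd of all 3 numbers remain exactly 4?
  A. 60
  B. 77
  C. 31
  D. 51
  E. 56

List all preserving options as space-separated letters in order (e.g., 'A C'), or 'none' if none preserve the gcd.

Old gcd = 4; gcd of others (without N[1]) = 4
New gcd for candidate v: gcd(4, v). Preserves old gcd iff gcd(4, v) = 4.
  Option A: v=60, gcd(4,60)=4 -> preserves
  Option B: v=77, gcd(4,77)=1 -> changes
  Option C: v=31, gcd(4,31)=1 -> changes
  Option D: v=51, gcd(4,51)=1 -> changes
  Option E: v=56, gcd(4,56)=4 -> preserves

Answer: A E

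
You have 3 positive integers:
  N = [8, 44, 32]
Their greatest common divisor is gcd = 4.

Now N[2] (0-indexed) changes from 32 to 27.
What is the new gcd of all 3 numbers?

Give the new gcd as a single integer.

Answer: 1

Derivation:
Numbers: [8, 44, 32], gcd = 4
Change: index 2, 32 -> 27
gcd of the OTHER numbers (without index 2): gcd([8, 44]) = 4
New gcd = gcd(g_others, new_val) = gcd(4, 27) = 1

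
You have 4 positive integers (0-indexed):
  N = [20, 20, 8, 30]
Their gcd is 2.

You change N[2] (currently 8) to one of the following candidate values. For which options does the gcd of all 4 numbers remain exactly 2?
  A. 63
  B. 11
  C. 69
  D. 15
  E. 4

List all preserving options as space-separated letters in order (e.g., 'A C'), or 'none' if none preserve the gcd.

Answer: E

Derivation:
Old gcd = 2; gcd of others (without N[2]) = 10
New gcd for candidate v: gcd(10, v). Preserves old gcd iff gcd(10, v) = 2.
  Option A: v=63, gcd(10,63)=1 -> changes
  Option B: v=11, gcd(10,11)=1 -> changes
  Option C: v=69, gcd(10,69)=1 -> changes
  Option D: v=15, gcd(10,15)=5 -> changes
  Option E: v=4, gcd(10,4)=2 -> preserves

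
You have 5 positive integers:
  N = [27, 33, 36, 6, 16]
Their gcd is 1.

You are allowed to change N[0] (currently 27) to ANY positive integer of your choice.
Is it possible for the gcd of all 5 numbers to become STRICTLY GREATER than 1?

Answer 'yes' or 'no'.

Answer: no

Derivation:
Current gcd = 1
gcd of all OTHER numbers (without N[0]=27): gcd([33, 36, 6, 16]) = 1
The new gcd after any change is gcd(1, new_value).
This can be at most 1.
Since 1 = old gcd 1, the gcd can only stay the same or decrease.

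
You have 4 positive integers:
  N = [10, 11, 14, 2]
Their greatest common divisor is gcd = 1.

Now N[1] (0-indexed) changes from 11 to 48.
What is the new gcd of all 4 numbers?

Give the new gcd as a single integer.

Answer: 2

Derivation:
Numbers: [10, 11, 14, 2], gcd = 1
Change: index 1, 11 -> 48
gcd of the OTHER numbers (without index 1): gcd([10, 14, 2]) = 2
New gcd = gcd(g_others, new_val) = gcd(2, 48) = 2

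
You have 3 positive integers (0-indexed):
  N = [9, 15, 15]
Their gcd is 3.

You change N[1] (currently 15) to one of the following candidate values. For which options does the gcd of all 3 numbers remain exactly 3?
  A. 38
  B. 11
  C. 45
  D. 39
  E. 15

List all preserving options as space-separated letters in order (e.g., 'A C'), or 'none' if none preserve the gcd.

Old gcd = 3; gcd of others (without N[1]) = 3
New gcd for candidate v: gcd(3, v). Preserves old gcd iff gcd(3, v) = 3.
  Option A: v=38, gcd(3,38)=1 -> changes
  Option B: v=11, gcd(3,11)=1 -> changes
  Option C: v=45, gcd(3,45)=3 -> preserves
  Option D: v=39, gcd(3,39)=3 -> preserves
  Option E: v=15, gcd(3,15)=3 -> preserves

Answer: C D E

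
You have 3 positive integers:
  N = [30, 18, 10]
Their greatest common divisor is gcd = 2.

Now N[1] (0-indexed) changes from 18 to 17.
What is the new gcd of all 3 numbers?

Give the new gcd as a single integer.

Answer: 1

Derivation:
Numbers: [30, 18, 10], gcd = 2
Change: index 1, 18 -> 17
gcd of the OTHER numbers (without index 1): gcd([30, 10]) = 10
New gcd = gcd(g_others, new_val) = gcd(10, 17) = 1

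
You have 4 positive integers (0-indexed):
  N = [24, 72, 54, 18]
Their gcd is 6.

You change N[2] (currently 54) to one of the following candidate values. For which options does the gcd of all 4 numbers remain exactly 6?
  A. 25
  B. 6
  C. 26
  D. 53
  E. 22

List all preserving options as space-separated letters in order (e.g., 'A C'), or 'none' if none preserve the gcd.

Answer: B

Derivation:
Old gcd = 6; gcd of others (without N[2]) = 6
New gcd for candidate v: gcd(6, v). Preserves old gcd iff gcd(6, v) = 6.
  Option A: v=25, gcd(6,25)=1 -> changes
  Option B: v=6, gcd(6,6)=6 -> preserves
  Option C: v=26, gcd(6,26)=2 -> changes
  Option D: v=53, gcd(6,53)=1 -> changes
  Option E: v=22, gcd(6,22)=2 -> changes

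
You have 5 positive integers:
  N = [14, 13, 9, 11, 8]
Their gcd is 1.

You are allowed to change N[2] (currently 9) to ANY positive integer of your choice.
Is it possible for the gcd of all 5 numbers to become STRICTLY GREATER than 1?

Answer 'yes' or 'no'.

Current gcd = 1
gcd of all OTHER numbers (without N[2]=9): gcd([14, 13, 11, 8]) = 1
The new gcd after any change is gcd(1, new_value).
This can be at most 1.
Since 1 = old gcd 1, the gcd can only stay the same or decrease.

Answer: no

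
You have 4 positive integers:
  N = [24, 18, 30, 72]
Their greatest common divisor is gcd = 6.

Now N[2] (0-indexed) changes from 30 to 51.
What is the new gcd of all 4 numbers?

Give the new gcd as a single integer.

Numbers: [24, 18, 30, 72], gcd = 6
Change: index 2, 30 -> 51
gcd of the OTHER numbers (without index 2): gcd([24, 18, 72]) = 6
New gcd = gcd(g_others, new_val) = gcd(6, 51) = 3

Answer: 3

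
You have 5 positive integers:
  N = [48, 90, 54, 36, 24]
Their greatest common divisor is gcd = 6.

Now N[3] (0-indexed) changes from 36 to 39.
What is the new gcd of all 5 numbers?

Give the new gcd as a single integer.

Numbers: [48, 90, 54, 36, 24], gcd = 6
Change: index 3, 36 -> 39
gcd of the OTHER numbers (without index 3): gcd([48, 90, 54, 24]) = 6
New gcd = gcd(g_others, new_val) = gcd(6, 39) = 3

Answer: 3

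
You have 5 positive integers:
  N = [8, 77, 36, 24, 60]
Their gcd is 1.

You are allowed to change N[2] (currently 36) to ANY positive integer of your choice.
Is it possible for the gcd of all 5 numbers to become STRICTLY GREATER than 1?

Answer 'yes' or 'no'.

Current gcd = 1
gcd of all OTHER numbers (without N[2]=36): gcd([8, 77, 24, 60]) = 1
The new gcd after any change is gcd(1, new_value).
This can be at most 1.
Since 1 = old gcd 1, the gcd can only stay the same or decrease.

Answer: no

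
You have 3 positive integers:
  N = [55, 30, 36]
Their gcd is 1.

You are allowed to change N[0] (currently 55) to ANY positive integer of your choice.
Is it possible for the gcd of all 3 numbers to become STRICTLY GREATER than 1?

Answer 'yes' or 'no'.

Current gcd = 1
gcd of all OTHER numbers (without N[0]=55): gcd([30, 36]) = 6
The new gcd after any change is gcd(6, new_value).
This can be at most 6.
Since 6 > old gcd 1, the gcd CAN increase (e.g., set N[0] = 6).

Answer: yes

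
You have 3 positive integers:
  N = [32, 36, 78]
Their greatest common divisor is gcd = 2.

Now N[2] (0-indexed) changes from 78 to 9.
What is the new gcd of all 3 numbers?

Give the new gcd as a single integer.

Numbers: [32, 36, 78], gcd = 2
Change: index 2, 78 -> 9
gcd of the OTHER numbers (without index 2): gcd([32, 36]) = 4
New gcd = gcd(g_others, new_val) = gcd(4, 9) = 1

Answer: 1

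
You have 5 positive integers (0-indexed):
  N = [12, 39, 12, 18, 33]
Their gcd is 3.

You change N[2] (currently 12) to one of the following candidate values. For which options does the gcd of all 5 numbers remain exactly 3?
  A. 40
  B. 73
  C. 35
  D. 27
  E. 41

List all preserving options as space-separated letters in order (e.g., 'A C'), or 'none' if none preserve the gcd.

Old gcd = 3; gcd of others (without N[2]) = 3
New gcd for candidate v: gcd(3, v). Preserves old gcd iff gcd(3, v) = 3.
  Option A: v=40, gcd(3,40)=1 -> changes
  Option B: v=73, gcd(3,73)=1 -> changes
  Option C: v=35, gcd(3,35)=1 -> changes
  Option D: v=27, gcd(3,27)=3 -> preserves
  Option E: v=41, gcd(3,41)=1 -> changes

Answer: D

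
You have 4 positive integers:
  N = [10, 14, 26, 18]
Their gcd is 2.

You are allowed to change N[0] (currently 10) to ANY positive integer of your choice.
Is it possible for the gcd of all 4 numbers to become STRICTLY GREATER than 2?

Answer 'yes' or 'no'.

Answer: no

Derivation:
Current gcd = 2
gcd of all OTHER numbers (without N[0]=10): gcd([14, 26, 18]) = 2
The new gcd after any change is gcd(2, new_value).
This can be at most 2.
Since 2 = old gcd 2, the gcd can only stay the same or decrease.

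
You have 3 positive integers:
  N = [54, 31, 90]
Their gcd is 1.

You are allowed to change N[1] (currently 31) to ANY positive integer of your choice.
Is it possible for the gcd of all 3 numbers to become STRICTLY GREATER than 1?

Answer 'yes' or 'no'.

Answer: yes

Derivation:
Current gcd = 1
gcd of all OTHER numbers (without N[1]=31): gcd([54, 90]) = 18
The new gcd after any change is gcd(18, new_value).
This can be at most 18.
Since 18 > old gcd 1, the gcd CAN increase (e.g., set N[1] = 18).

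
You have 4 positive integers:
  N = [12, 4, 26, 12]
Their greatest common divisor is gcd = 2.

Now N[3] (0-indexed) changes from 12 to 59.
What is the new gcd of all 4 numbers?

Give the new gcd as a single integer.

Answer: 1

Derivation:
Numbers: [12, 4, 26, 12], gcd = 2
Change: index 3, 12 -> 59
gcd of the OTHER numbers (without index 3): gcd([12, 4, 26]) = 2
New gcd = gcd(g_others, new_val) = gcd(2, 59) = 1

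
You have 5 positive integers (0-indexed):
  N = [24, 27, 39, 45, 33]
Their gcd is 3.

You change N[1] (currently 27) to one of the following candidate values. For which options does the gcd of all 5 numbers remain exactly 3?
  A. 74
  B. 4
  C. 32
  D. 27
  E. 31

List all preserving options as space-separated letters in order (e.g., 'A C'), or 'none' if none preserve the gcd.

Answer: D

Derivation:
Old gcd = 3; gcd of others (without N[1]) = 3
New gcd for candidate v: gcd(3, v). Preserves old gcd iff gcd(3, v) = 3.
  Option A: v=74, gcd(3,74)=1 -> changes
  Option B: v=4, gcd(3,4)=1 -> changes
  Option C: v=32, gcd(3,32)=1 -> changes
  Option D: v=27, gcd(3,27)=3 -> preserves
  Option E: v=31, gcd(3,31)=1 -> changes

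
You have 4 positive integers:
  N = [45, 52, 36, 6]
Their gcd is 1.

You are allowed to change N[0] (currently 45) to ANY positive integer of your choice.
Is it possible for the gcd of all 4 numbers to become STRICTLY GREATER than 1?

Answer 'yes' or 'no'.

Current gcd = 1
gcd of all OTHER numbers (without N[0]=45): gcd([52, 36, 6]) = 2
The new gcd after any change is gcd(2, new_value).
This can be at most 2.
Since 2 > old gcd 1, the gcd CAN increase (e.g., set N[0] = 2).

Answer: yes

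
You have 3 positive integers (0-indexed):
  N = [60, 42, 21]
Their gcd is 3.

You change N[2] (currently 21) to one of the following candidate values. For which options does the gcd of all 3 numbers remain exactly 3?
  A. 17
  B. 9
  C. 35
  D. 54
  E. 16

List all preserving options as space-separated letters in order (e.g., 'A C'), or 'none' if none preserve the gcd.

Old gcd = 3; gcd of others (without N[2]) = 6
New gcd for candidate v: gcd(6, v). Preserves old gcd iff gcd(6, v) = 3.
  Option A: v=17, gcd(6,17)=1 -> changes
  Option B: v=9, gcd(6,9)=3 -> preserves
  Option C: v=35, gcd(6,35)=1 -> changes
  Option D: v=54, gcd(6,54)=6 -> changes
  Option E: v=16, gcd(6,16)=2 -> changes

Answer: B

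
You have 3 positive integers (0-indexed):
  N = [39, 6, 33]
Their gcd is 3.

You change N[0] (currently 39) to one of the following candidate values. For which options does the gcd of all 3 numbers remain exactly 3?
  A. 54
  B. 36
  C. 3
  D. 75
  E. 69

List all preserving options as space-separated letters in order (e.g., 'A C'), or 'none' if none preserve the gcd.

Old gcd = 3; gcd of others (without N[0]) = 3
New gcd for candidate v: gcd(3, v). Preserves old gcd iff gcd(3, v) = 3.
  Option A: v=54, gcd(3,54)=3 -> preserves
  Option B: v=36, gcd(3,36)=3 -> preserves
  Option C: v=3, gcd(3,3)=3 -> preserves
  Option D: v=75, gcd(3,75)=3 -> preserves
  Option E: v=69, gcd(3,69)=3 -> preserves

Answer: A B C D E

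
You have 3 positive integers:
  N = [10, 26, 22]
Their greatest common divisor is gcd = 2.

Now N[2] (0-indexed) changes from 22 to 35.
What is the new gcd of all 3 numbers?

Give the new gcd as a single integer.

Answer: 1

Derivation:
Numbers: [10, 26, 22], gcd = 2
Change: index 2, 22 -> 35
gcd of the OTHER numbers (without index 2): gcd([10, 26]) = 2
New gcd = gcd(g_others, new_val) = gcd(2, 35) = 1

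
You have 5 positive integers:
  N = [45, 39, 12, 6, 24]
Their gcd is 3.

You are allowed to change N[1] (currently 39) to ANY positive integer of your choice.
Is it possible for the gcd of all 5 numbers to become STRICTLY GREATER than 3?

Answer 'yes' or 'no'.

Current gcd = 3
gcd of all OTHER numbers (without N[1]=39): gcd([45, 12, 6, 24]) = 3
The new gcd after any change is gcd(3, new_value).
This can be at most 3.
Since 3 = old gcd 3, the gcd can only stay the same or decrease.

Answer: no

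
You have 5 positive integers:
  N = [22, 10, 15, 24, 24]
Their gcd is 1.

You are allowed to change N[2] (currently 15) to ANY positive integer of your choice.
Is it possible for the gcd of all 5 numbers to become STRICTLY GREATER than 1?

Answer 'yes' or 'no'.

Current gcd = 1
gcd of all OTHER numbers (without N[2]=15): gcd([22, 10, 24, 24]) = 2
The new gcd after any change is gcd(2, new_value).
This can be at most 2.
Since 2 > old gcd 1, the gcd CAN increase (e.g., set N[2] = 2).

Answer: yes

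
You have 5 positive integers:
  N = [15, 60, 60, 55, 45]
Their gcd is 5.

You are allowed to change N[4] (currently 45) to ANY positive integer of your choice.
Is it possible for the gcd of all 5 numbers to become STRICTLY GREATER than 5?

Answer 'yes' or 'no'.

Answer: no

Derivation:
Current gcd = 5
gcd of all OTHER numbers (without N[4]=45): gcd([15, 60, 60, 55]) = 5
The new gcd after any change is gcd(5, new_value).
This can be at most 5.
Since 5 = old gcd 5, the gcd can only stay the same or decrease.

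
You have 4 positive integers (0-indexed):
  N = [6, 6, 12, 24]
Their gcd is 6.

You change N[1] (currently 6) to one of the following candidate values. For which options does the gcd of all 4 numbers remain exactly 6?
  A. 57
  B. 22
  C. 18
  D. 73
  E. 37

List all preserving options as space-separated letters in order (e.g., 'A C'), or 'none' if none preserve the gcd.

Old gcd = 6; gcd of others (without N[1]) = 6
New gcd for candidate v: gcd(6, v). Preserves old gcd iff gcd(6, v) = 6.
  Option A: v=57, gcd(6,57)=3 -> changes
  Option B: v=22, gcd(6,22)=2 -> changes
  Option C: v=18, gcd(6,18)=6 -> preserves
  Option D: v=73, gcd(6,73)=1 -> changes
  Option E: v=37, gcd(6,37)=1 -> changes

Answer: C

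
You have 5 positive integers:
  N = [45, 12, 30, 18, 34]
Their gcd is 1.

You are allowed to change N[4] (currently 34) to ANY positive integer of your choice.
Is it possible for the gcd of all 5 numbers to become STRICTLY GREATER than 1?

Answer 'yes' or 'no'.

Answer: yes

Derivation:
Current gcd = 1
gcd of all OTHER numbers (without N[4]=34): gcd([45, 12, 30, 18]) = 3
The new gcd after any change is gcd(3, new_value).
This can be at most 3.
Since 3 > old gcd 1, the gcd CAN increase (e.g., set N[4] = 3).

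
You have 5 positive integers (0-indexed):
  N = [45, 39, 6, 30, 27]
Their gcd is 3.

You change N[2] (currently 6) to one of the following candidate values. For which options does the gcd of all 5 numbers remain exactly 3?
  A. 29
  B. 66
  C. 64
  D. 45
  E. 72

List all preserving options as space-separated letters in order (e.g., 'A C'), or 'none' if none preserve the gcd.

Answer: B D E

Derivation:
Old gcd = 3; gcd of others (without N[2]) = 3
New gcd for candidate v: gcd(3, v). Preserves old gcd iff gcd(3, v) = 3.
  Option A: v=29, gcd(3,29)=1 -> changes
  Option B: v=66, gcd(3,66)=3 -> preserves
  Option C: v=64, gcd(3,64)=1 -> changes
  Option D: v=45, gcd(3,45)=3 -> preserves
  Option E: v=72, gcd(3,72)=3 -> preserves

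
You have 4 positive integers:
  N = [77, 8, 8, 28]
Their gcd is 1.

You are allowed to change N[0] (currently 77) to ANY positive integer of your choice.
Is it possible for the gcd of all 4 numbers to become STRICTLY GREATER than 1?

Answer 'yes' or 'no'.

Current gcd = 1
gcd of all OTHER numbers (without N[0]=77): gcd([8, 8, 28]) = 4
The new gcd after any change is gcd(4, new_value).
This can be at most 4.
Since 4 > old gcd 1, the gcd CAN increase (e.g., set N[0] = 4).

Answer: yes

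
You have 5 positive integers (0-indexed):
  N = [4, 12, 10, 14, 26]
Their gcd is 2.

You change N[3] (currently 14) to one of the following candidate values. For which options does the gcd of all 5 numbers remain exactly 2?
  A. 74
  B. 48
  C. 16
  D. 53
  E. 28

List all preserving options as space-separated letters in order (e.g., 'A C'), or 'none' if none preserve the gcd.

Answer: A B C E

Derivation:
Old gcd = 2; gcd of others (without N[3]) = 2
New gcd for candidate v: gcd(2, v). Preserves old gcd iff gcd(2, v) = 2.
  Option A: v=74, gcd(2,74)=2 -> preserves
  Option B: v=48, gcd(2,48)=2 -> preserves
  Option C: v=16, gcd(2,16)=2 -> preserves
  Option D: v=53, gcd(2,53)=1 -> changes
  Option E: v=28, gcd(2,28)=2 -> preserves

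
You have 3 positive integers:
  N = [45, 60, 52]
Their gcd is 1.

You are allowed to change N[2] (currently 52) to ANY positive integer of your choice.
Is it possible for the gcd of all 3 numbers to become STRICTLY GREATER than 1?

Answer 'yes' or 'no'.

Current gcd = 1
gcd of all OTHER numbers (without N[2]=52): gcd([45, 60]) = 15
The new gcd after any change is gcd(15, new_value).
This can be at most 15.
Since 15 > old gcd 1, the gcd CAN increase (e.g., set N[2] = 15).

Answer: yes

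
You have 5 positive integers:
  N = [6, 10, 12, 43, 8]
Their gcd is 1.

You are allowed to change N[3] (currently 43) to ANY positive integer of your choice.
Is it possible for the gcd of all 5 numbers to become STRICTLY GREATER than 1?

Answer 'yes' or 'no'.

Answer: yes

Derivation:
Current gcd = 1
gcd of all OTHER numbers (without N[3]=43): gcd([6, 10, 12, 8]) = 2
The new gcd after any change is gcd(2, new_value).
This can be at most 2.
Since 2 > old gcd 1, the gcd CAN increase (e.g., set N[3] = 2).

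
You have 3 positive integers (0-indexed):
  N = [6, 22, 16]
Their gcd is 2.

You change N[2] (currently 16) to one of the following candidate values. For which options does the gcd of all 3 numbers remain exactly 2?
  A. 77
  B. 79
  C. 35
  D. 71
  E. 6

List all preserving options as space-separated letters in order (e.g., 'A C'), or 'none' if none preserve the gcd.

Answer: E

Derivation:
Old gcd = 2; gcd of others (without N[2]) = 2
New gcd for candidate v: gcd(2, v). Preserves old gcd iff gcd(2, v) = 2.
  Option A: v=77, gcd(2,77)=1 -> changes
  Option B: v=79, gcd(2,79)=1 -> changes
  Option C: v=35, gcd(2,35)=1 -> changes
  Option D: v=71, gcd(2,71)=1 -> changes
  Option E: v=6, gcd(2,6)=2 -> preserves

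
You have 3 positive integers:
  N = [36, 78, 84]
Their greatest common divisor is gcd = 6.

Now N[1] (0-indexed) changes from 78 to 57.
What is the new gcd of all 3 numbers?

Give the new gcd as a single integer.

Answer: 3

Derivation:
Numbers: [36, 78, 84], gcd = 6
Change: index 1, 78 -> 57
gcd of the OTHER numbers (without index 1): gcd([36, 84]) = 12
New gcd = gcd(g_others, new_val) = gcd(12, 57) = 3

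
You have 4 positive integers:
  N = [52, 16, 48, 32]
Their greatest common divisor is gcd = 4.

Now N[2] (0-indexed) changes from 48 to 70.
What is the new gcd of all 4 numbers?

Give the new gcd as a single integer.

Answer: 2

Derivation:
Numbers: [52, 16, 48, 32], gcd = 4
Change: index 2, 48 -> 70
gcd of the OTHER numbers (without index 2): gcd([52, 16, 32]) = 4
New gcd = gcd(g_others, new_val) = gcd(4, 70) = 2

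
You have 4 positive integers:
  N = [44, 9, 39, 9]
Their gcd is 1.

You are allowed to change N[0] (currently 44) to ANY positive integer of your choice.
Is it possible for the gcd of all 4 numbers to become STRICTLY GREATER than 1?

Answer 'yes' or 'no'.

Answer: yes

Derivation:
Current gcd = 1
gcd of all OTHER numbers (without N[0]=44): gcd([9, 39, 9]) = 3
The new gcd after any change is gcd(3, new_value).
This can be at most 3.
Since 3 > old gcd 1, the gcd CAN increase (e.g., set N[0] = 3).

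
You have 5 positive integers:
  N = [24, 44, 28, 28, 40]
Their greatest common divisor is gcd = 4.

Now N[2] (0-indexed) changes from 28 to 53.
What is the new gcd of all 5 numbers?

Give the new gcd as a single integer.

Answer: 1

Derivation:
Numbers: [24, 44, 28, 28, 40], gcd = 4
Change: index 2, 28 -> 53
gcd of the OTHER numbers (without index 2): gcd([24, 44, 28, 40]) = 4
New gcd = gcd(g_others, new_val) = gcd(4, 53) = 1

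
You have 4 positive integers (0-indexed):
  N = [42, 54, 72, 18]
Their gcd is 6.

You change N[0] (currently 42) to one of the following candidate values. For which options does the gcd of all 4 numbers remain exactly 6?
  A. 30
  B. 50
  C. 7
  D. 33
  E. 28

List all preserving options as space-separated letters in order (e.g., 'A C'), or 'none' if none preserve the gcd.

Answer: A

Derivation:
Old gcd = 6; gcd of others (without N[0]) = 18
New gcd for candidate v: gcd(18, v). Preserves old gcd iff gcd(18, v) = 6.
  Option A: v=30, gcd(18,30)=6 -> preserves
  Option B: v=50, gcd(18,50)=2 -> changes
  Option C: v=7, gcd(18,7)=1 -> changes
  Option D: v=33, gcd(18,33)=3 -> changes
  Option E: v=28, gcd(18,28)=2 -> changes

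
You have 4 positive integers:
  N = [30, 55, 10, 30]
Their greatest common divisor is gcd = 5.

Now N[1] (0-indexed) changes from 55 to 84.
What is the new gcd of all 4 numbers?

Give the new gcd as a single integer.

Numbers: [30, 55, 10, 30], gcd = 5
Change: index 1, 55 -> 84
gcd of the OTHER numbers (without index 1): gcd([30, 10, 30]) = 10
New gcd = gcd(g_others, new_val) = gcd(10, 84) = 2

Answer: 2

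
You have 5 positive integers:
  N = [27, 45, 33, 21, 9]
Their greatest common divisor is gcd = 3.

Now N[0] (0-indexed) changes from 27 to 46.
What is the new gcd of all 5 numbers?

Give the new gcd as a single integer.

Numbers: [27, 45, 33, 21, 9], gcd = 3
Change: index 0, 27 -> 46
gcd of the OTHER numbers (without index 0): gcd([45, 33, 21, 9]) = 3
New gcd = gcd(g_others, new_val) = gcd(3, 46) = 1

Answer: 1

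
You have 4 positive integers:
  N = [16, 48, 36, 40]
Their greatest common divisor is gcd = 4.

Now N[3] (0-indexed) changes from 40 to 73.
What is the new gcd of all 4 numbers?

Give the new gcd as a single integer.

Numbers: [16, 48, 36, 40], gcd = 4
Change: index 3, 40 -> 73
gcd of the OTHER numbers (without index 3): gcd([16, 48, 36]) = 4
New gcd = gcd(g_others, new_val) = gcd(4, 73) = 1

Answer: 1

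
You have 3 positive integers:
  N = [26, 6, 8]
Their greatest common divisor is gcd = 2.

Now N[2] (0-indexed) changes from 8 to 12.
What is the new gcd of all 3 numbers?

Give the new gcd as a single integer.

Answer: 2

Derivation:
Numbers: [26, 6, 8], gcd = 2
Change: index 2, 8 -> 12
gcd of the OTHER numbers (without index 2): gcd([26, 6]) = 2
New gcd = gcd(g_others, new_val) = gcd(2, 12) = 2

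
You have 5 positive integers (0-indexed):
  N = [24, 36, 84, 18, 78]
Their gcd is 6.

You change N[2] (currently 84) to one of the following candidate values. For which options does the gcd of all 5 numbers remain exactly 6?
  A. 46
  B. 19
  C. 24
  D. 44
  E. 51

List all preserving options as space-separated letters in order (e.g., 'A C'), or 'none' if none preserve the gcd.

Old gcd = 6; gcd of others (without N[2]) = 6
New gcd for candidate v: gcd(6, v). Preserves old gcd iff gcd(6, v) = 6.
  Option A: v=46, gcd(6,46)=2 -> changes
  Option B: v=19, gcd(6,19)=1 -> changes
  Option C: v=24, gcd(6,24)=6 -> preserves
  Option D: v=44, gcd(6,44)=2 -> changes
  Option E: v=51, gcd(6,51)=3 -> changes

Answer: C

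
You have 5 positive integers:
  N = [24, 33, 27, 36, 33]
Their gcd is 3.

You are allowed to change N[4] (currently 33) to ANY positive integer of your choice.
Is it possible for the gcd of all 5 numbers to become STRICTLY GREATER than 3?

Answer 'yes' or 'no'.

Answer: no

Derivation:
Current gcd = 3
gcd of all OTHER numbers (without N[4]=33): gcd([24, 33, 27, 36]) = 3
The new gcd after any change is gcd(3, new_value).
This can be at most 3.
Since 3 = old gcd 3, the gcd can only stay the same or decrease.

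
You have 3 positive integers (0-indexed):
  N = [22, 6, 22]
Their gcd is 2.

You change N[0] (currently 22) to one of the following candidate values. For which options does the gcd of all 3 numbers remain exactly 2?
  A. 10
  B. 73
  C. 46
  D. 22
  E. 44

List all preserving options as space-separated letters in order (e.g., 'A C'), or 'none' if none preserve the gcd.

Old gcd = 2; gcd of others (without N[0]) = 2
New gcd for candidate v: gcd(2, v). Preserves old gcd iff gcd(2, v) = 2.
  Option A: v=10, gcd(2,10)=2 -> preserves
  Option B: v=73, gcd(2,73)=1 -> changes
  Option C: v=46, gcd(2,46)=2 -> preserves
  Option D: v=22, gcd(2,22)=2 -> preserves
  Option E: v=44, gcd(2,44)=2 -> preserves

Answer: A C D E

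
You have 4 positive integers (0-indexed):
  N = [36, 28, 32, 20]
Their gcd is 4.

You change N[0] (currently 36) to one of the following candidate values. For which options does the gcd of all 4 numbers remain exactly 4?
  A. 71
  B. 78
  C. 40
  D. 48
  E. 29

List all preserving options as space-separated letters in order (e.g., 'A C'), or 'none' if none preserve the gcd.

Old gcd = 4; gcd of others (without N[0]) = 4
New gcd for candidate v: gcd(4, v). Preserves old gcd iff gcd(4, v) = 4.
  Option A: v=71, gcd(4,71)=1 -> changes
  Option B: v=78, gcd(4,78)=2 -> changes
  Option C: v=40, gcd(4,40)=4 -> preserves
  Option D: v=48, gcd(4,48)=4 -> preserves
  Option E: v=29, gcd(4,29)=1 -> changes

Answer: C D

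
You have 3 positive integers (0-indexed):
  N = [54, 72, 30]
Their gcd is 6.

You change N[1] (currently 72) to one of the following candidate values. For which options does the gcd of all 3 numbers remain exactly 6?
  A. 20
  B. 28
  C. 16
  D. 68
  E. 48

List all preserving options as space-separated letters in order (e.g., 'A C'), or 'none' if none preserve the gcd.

Answer: E

Derivation:
Old gcd = 6; gcd of others (without N[1]) = 6
New gcd for candidate v: gcd(6, v). Preserves old gcd iff gcd(6, v) = 6.
  Option A: v=20, gcd(6,20)=2 -> changes
  Option B: v=28, gcd(6,28)=2 -> changes
  Option C: v=16, gcd(6,16)=2 -> changes
  Option D: v=68, gcd(6,68)=2 -> changes
  Option E: v=48, gcd(6,48)=6 -> preserves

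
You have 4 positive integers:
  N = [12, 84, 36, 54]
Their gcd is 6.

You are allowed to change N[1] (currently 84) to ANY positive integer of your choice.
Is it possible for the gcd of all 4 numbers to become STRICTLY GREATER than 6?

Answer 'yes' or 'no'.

Answer: no

Derivation:
Current gcd = 6
gcd of all OTHER numbers (without N[1]=84): gcd([12, 36, 54]) = 6
The new gcd after any change is gcd(6, new_value).
This can be at most 6.
Since 6 = old gcd 6, the gcd can only stay the same or decrease.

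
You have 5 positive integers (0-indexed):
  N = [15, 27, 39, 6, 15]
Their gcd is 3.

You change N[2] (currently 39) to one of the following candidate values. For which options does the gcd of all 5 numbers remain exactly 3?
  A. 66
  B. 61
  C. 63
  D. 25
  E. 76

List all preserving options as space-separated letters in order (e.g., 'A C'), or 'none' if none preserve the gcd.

Answer: A C

Derivation:
Old gcd = 3; gcd of others (without N[2]) = 3
New gcd for candidate v: gcd(3, v). Preserves old gcd iff gcd(3, v) = 3.
  Option A: v=66, gcd(3,66)=3 -> preserves
  Option B: v=61, gcd(3,61)=1 -> changes
  Option C: v=63, gcd(3,63)=3 -> preserves
  Option D: v=25, gcd(3,25)=1 -> changes
  Option E: v=76, gcd(3,76)=1 -> changes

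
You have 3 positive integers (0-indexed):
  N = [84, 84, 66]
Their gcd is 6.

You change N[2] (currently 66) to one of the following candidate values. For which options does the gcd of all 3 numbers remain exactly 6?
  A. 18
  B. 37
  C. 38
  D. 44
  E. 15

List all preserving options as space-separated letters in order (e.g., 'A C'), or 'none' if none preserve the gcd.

Answer: A

Derivation:
Old gcd = 6; gcd of others (without N[2]) = 84
New gcd for candidate v: gcd(84, v). Preserves old gcd iff gcd(84, v) = 6.
  Option A: v=18, gcd(84,18)=6 -> preserves
  Option B: v=37, gcd(84,37)=1 -> changes
  Option C: v=38, gcd(84,38)=2 -> changes
  Option D: v=44, gcd(84,44)=4 -> changes
  Option E: v=15, gcd(84,15)=3 -> changes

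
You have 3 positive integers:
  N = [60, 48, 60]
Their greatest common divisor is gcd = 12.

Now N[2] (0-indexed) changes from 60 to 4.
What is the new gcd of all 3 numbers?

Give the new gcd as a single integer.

Numbers: [60, 48, 60], gcd = 12
Change: index 2, 60 -> 4
gcd of the OTHER numbers (without index 2): gcd([60, 48]) = 12
New gcd = gcd(g_others, new_val) = gcd(12, 4) = 4

Answer: 4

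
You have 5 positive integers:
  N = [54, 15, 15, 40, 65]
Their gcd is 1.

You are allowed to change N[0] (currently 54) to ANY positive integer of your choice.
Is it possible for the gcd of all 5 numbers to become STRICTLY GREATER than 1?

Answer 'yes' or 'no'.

Answer: yes

Derivation:
Current gcd = 1
gcd of all OTHER numbers (without N[0]=54): gcd([15, 15, 40, 65]) = 5
The new gcd after any change is gcd(5, new_value).
This can be at most 5.
Since 5 > old gcd 1, the gcd CAN increase (e.g., set N[0] = 5).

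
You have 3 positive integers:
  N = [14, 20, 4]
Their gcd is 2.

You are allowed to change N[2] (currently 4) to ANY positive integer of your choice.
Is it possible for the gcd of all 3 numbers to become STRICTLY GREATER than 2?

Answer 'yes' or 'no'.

Current gcd = 2
gcd of all OTHER numbers (without N[2]=4): gcd([14, 20]) = 2
The new gcd after any change is gcd(2, new_value).
This can be at most 2.
Since 2 = old gcd 2, the gcd can only stay the same or decrease.

Answer: no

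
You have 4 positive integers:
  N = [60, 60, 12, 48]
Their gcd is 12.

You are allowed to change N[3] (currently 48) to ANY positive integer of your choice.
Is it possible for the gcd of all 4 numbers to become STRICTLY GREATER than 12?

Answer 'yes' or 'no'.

Answer: no

Derivation:
Current gcd = 12
gcd of all OTHER numbers (without N[3]=48): gcd([60, 60, 12]) = 12
The new gcd after any change is gcd(12, new_value).
This can be at most 12.
Since 12 = old gcd 12, the gcd can only stay the same or decrease.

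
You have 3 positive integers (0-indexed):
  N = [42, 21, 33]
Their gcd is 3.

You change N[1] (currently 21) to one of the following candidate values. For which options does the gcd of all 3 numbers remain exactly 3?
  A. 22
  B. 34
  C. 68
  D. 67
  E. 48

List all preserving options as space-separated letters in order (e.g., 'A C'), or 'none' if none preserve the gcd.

Answer: E

Derivation:
Old gcd = 3; gcd of others (without N[1]) = 3
New gcd for candidate v: gcd(3, v). Preserves old gcd iff gcd(3, v) = 3.
  Option A: v=22, gcd(3,22)=1 -> changes
  Option B: v=34, gcd(3,34)=1 -> changes
  Option C: v=68, gcd(3,68)=1 -> changes
  Option D: v=67, gcd(3,67)=1 -> changes
  Option E: v=48, gcd(3,48)=3 -> preserves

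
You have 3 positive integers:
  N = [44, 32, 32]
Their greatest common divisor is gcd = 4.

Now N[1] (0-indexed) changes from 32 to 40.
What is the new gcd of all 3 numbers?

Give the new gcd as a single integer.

Numbers: [44, 32, 32], gcd = 4
Change: index 1, 32 -> 40
gcd of the OTHER numbers (without index 1): gcd([44, 32]) = 4
New gcd = gcd(g_others, new_val) = gcd(4, 40) = 4

Answer: 4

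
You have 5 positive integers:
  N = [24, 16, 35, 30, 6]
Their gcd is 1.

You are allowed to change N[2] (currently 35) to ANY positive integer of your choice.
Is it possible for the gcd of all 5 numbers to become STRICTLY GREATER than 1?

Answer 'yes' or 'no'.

Answer: yes

Derivation:
Current gcd = 1
gcd of all OTHER numbers (without N[2]=35): gcd([24, 16, 30, 6]) = 2
The new gcd after any change is gcd(2, new_value).
This can be at most 2.
Since 2 > old gcd 1, the gcd CAN increase (e.g., set N[2] = 2).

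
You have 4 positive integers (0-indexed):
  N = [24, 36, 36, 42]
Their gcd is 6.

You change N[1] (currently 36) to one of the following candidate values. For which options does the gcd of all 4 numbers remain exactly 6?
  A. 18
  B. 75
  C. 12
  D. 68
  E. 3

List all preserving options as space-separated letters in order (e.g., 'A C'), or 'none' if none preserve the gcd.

Answer: A C

Derivation:
Old gcd = 6; gcd of others (without N[1]) = 6
New gcd for candidate v: gcd(6, v). Preserves old gcd iff gcd(6, v) = 6.
  Option A: v=18, gcd(6,18)=6 -> preserves
  Option B: v=75, gcd(6,75)=3 -> changes
  Option C: v=12, gcd(6,12)=6 -> preserves
  Option D: v=68, gcd(6,68)=2 -> changes
  Option E: v=3, gcd(6,3)=3 -> changes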